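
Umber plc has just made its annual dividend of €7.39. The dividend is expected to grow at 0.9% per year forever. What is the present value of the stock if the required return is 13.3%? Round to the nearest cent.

D₁ = D₀ × (1 + g) = €7.39 × 1.009 = €7.4565
Growing perpetuity: P = D₁ / (r − g) = €7.4565 / (0.133 − 0.009) = €60.13

€60.13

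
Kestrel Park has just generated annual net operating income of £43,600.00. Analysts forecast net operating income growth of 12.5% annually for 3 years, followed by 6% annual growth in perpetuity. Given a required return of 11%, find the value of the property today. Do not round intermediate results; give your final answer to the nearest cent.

£1096668.19

D_1 = 49050.00000
D_2 = 55181.25000
D_3 = 62078.90625
Terminal value at year 3: TV = D_3×(1+g_2)/(r−g_2) = 65803.64062/0.05 = 1316072.81250
P_0 = D_1/(1+r)^1 + D_2/(1+r)^2 + D_3/(1+r)^3 + TV/(1+r)^3
    = 44189.18919 + 44786.34039 + 45391.56121 + 962301.09766 = 1096668.18846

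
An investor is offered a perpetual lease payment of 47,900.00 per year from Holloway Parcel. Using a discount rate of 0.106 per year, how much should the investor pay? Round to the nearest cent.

Level perpetuity: PV = C / r = 47,900.00 / 0.106 = 451,886.79

451886.79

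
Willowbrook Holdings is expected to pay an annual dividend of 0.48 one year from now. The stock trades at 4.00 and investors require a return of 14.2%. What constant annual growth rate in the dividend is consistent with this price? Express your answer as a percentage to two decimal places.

2.20%

P = D₁/(r−g) ⇒ g = r − D₁/P = 0.142 − 0.48/4.00 = 0.022000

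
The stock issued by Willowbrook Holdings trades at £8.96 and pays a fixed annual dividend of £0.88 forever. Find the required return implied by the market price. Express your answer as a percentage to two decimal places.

9.82%

P = C/r ⇒ r = C/P = £0.88/£8.96 = 0.098214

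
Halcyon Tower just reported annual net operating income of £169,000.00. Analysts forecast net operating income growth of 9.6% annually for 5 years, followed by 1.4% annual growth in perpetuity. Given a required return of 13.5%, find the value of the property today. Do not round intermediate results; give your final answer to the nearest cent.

D_1 = 185224.00000
D_2 = 203005.50400
D_3 = 222494.03238
D_4 = 243853.45949
D_5 = 267263.39160
Terminal value at year 5: TV = D_5×(1+g_2)/(r−g_2) = 271005.07909/0.121 = 2239711.39741
P_0 = D_1/(1+r)^1 + D_2/(1+r)^2 + D_3/(1+r)^3 + D_4/(1+r)^4 + D_5/(1+r)^5 + TV/(1+r)^5
    = 163192.95154 + 157585.44043 + 152170.61032 + 146941.84045 + 141892.73756 + 1189084.59412 = 1950868.17442

£1950868.17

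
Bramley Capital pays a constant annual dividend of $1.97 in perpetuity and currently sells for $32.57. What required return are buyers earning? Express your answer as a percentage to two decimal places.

P = C/r ⇒ r = C/P = $1.97/$32.57 = 0.060485

6.05%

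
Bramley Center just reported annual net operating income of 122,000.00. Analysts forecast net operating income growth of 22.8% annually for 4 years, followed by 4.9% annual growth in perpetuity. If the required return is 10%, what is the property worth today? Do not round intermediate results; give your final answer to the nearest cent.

D_1 = 149816.00000
D_2 = 183974.04800
D_3 = 225920.13094
D_4 = 277429.92080
Terminal value at year 4: TV = D_4×(1+g_2)/(r−g_2) = 291023.98692/0.051 = 5706352.68467
P_0 = D_1/(1+r)^1 + D_2/(1+r)^2 + D_3/(1+r)^3 + D_4/(1+r)^4 + TV/(1+r)^4
    = 136196.36364 + 152044.66777 + 169737.13820 + 189488.36883 + 3897515.66469 = 4544982.20312

4544982.20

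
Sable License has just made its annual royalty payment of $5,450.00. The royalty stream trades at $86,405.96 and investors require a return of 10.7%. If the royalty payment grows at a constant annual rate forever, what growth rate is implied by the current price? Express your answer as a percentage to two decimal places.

4.13%

P = D₀(1+g)/(r−g) ⇒ P(r−g) = D₀(1+g) ⇒ g(P+D₀) = P·r − D₀
g = (P·r − D₀)/(P + D₀) = ($86,405.96×0.107 − $5,450.00) / ($86,405.96 + $5,450.00) = 0.041319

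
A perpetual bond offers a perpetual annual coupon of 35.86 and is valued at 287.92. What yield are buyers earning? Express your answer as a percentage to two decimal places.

12.45%

P = C/r ⇒ r = C/P = 35.86/287.92 = 0.124548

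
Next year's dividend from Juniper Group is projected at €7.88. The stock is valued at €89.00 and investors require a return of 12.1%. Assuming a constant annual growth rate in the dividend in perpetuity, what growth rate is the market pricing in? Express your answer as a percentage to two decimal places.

3.25%

P = D₁/(r−g) ⇒ g = r − D₁/P = 0.121 − €7.88/€89.00 = 0.032461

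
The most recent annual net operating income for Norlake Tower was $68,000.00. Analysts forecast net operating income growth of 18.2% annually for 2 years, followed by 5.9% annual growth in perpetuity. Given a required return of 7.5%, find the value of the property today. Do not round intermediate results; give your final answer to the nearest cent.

$5598281.86

D_1 = 80376.00000
D_2 = 95004.43200
Terminal value at year 2: TV = D_2×(1+g_2)/(r−g_2) = 100609.69349/0.016 = 6288105.84300
P_0 = D_1/(1+r)^1 + D_2/(1+r)^2 + TV/(1+r)^2
    = 74768.37209 + 82210.43332 + 5441303.05506 = 5598281.86047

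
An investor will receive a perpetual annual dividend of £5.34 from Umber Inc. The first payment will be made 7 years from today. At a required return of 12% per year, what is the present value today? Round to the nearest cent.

£22.55

Value at end of year 6: C / r = £5.34 / 0.12 = £44.5000
Discount to today: PV = £44.5000 / (1 + 0.12)^6 = £44.5000 / 1.973823 = £22.55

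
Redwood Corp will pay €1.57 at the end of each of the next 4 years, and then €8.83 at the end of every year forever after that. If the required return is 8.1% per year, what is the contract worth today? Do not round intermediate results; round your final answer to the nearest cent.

€85.02

PV of 4-year annuity: €1.57 × [1 − (1+0.081)^−4] / 0.081 = 5.18849
Perpetuity value at year 4: €8.83 / 0.081 = 109.01235
PV of perpetuity: 109.01235 / (1+0.081)^4 = 79.83125
Total PV = 5.18849 + 79.83125 = 85.01973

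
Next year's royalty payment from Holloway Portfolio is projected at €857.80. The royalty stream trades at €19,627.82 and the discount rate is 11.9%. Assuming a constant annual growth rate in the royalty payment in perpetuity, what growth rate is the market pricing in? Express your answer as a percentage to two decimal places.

P = D₁/(r−g) ⇒ g = r − D₁/P = 0.119 − €857.80/€19,627.82 = 0.075297

7.53%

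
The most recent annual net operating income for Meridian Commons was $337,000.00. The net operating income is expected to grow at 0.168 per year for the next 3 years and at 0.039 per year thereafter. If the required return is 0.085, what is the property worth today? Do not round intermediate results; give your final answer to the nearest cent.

D_1 = 393616.00000
D_2 = 459743.48800
D_3 = 536980.39398
Terminal value at year 3: TV = D_3×(1+g_2)/(r−g_2) = 557922.62935/0.046 = 12128752.81194
P_0 = D_1/(1+r)^1 + D_2/(1+r)^2 + D_3/(1+r)^3 + TV/(1+r)^3
    = 362779.72350 + 390531.53645 + 420406.29915 + 9495698.80033 = 10669416.35944

$10669416.36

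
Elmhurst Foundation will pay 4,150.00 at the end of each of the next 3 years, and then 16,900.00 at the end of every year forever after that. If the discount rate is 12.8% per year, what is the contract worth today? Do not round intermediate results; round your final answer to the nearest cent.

101824.02

PV of 3-year annuity: 4,150.00 × [1 − (1+0.128)^−3] / 0.128 = 9832.15603
Perpetuity value at year 3: 16,900.00 / 0.128 = 132031.25000
PV of perpetuity: 132031.25000 / (1+0.128)^3 = 91991.86763
Total PV = 9832.15603 + 91991.86763 = 101824.02365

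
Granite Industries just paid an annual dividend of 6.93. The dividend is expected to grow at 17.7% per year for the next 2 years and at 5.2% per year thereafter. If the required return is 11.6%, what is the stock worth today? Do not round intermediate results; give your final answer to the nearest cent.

141.72

D_1 = 8.15661
D_2 = 9.60033
Terminal value at year 2: TV = D_2×(1+g_2)/(r−g_2) = 10.09955/0.064 = 157.80542
P_0 = D_1/(1+r)^1 + D_2/(1+r)^2 + TV/(1+r)^2
    = 7.30879 + 7.70829 + 126.70494 = 141.72201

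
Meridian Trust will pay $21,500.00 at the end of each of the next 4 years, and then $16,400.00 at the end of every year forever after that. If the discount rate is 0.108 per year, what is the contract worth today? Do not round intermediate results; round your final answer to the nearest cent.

PV of 4-year annuity: $21,500.00 × [1 − (1+0.108)^−4] / 0.108 = 66988.41643
Perpetuity value at year 4: $16,400.00 / 0.108 = 151851.85185
PV of perpetuity: 151851.85185 / (1+0.108)^4 = 100753.71095
Total PV = 66988.41643 + 100753.71095 = 167742.12738

$167742.13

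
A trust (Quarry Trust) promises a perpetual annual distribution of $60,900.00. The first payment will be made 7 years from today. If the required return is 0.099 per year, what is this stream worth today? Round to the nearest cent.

Value at end of year 6: C / r = $60,900.00 / 0.099 = $615,151.5152
Discount to today: PV = $615,151.5152 / (1 + 0.099)^6 = $615,151.5152 / 1.761920 = $349,137.05

$349137.05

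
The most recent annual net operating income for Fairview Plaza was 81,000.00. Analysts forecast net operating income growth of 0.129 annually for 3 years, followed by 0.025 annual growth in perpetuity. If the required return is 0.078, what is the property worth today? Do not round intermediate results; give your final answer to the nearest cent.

D_1 = 91449.00000
D_2 = 103245.92100
D_3 = 116564.64481
Terminal value at year 3: TV = D_3×(1+g_2)/(r−g_2) = 119478.76093/0.053 = 2254316.24395
P_0 = D_1/(1+r)^1 + D_2/(1+r)^2 + D_3/(1+r)^3 + TV/(1+r)^3
    = 84832.09647 + 88845.48879 + 93048.75403 + 1799527.79028 = 2066254.12958

2066254.13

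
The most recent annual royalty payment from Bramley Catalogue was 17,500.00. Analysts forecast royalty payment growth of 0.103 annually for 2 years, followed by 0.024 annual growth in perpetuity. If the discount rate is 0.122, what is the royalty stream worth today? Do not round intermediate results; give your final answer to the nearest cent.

D_1 = 19302.50000
D_2 = 21290.65750
Terminal value at year 2: TV = D_2×(1+g_2)/(r−g_2) = 21801.63328/0.098 = 222465.64571
P_0 = D_1/(1+r)^1 + D_2/(1+r)^2 + TV/(1+r)^2
    = 17203.65419 + 16912.32671 + 176716.55666 = 210832.53756

210832.54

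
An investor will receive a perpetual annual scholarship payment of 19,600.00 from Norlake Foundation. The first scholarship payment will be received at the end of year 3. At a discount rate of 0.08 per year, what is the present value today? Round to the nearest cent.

210048.01

Value at end of year 2: C / r = 19,600.00 / 0.08 = 245,000.0000
Discount to today: PV = 245,000.0000 / (1 + 0.08)^2 = 245,000.0000 / 1.166400 = 210,048.01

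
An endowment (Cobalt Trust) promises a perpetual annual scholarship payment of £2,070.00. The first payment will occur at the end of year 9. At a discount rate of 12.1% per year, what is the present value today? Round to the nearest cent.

Value at end of year 8: C / r = £2,070.00 / 0.121 = £17,107.4380
Discount to today: PV = £17,107.4380 / (1 + 0.121)^8 = £17,107.4380 / 2.493704 = £6,860.25

£6860.25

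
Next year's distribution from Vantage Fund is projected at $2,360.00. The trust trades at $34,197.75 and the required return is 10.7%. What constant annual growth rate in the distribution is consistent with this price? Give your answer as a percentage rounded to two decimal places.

3.80%

P = D₁/(r−g) ⇒ g = r − D₁/P = 0.107 − $2,360.00/$34,197.75 = 0.037990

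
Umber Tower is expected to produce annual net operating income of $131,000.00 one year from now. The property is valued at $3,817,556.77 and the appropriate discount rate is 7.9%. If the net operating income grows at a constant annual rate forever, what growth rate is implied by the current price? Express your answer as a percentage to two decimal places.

P = D₁/(r−g) ⇒ g = r − D₁/P = 0.079 − $131,000.00/$3,817,556.77 = 0.044685

4.47%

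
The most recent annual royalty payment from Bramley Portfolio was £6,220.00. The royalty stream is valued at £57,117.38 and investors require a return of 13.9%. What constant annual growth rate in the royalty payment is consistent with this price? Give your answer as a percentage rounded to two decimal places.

P = D₀(1+g)/(r−g) ⇒ P(r−g) = D₀(1+g) ⇒ g(P+D₀) = P·r − D₀
g = (P·r − D₀)/(P + D₀) = (£57,117.38×0.139 − £6,220.00) / (£57,117.38 + £6,220.00) = 0.027145

2.71%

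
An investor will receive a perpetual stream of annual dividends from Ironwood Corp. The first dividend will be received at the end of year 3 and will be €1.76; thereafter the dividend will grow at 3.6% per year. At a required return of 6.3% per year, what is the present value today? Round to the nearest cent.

Value at end of year 2: C₁ / (r − g) = €1.76 / (0.063 − 0.036) = €65.1852
Discount to today: PV = €65.1852 / (1 + 0.063)^2 = €65.1852 / 1.129969 = €57.69

€57.69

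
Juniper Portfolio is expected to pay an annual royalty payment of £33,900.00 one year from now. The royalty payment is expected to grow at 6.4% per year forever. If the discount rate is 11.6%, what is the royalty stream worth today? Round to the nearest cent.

£651923.08

Growing perpetuity: P = D₁ / (r − g) = £33,900.0000 / (0.116 − 0.064) = £651,923.08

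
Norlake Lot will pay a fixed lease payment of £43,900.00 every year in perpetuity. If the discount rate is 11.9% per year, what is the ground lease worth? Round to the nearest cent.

£368907.56

Level perpetuity: PV = C / r = £43,900.00 / 0.119 = £368,907.56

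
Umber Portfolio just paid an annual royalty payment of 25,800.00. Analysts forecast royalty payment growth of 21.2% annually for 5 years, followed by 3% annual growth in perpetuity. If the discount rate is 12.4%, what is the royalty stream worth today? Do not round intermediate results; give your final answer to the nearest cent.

574761.02

D_1 = 31269.60000
D_2 = 37898.75520
D_3 = 45933.29130
D_4 = 55671.14906
D_5 = 67473.43266
Terminal value at year 5: TV = D_5×(1+g_2)/(r−g_2) = 69497.63564/0.094 = 739336.54935
P_0 = D_1/(1+r)^1 + D_2/(1+r)^2 + D_3/(1+r)^3 + D_4/(1+r)^4 + D_5/(1+r)^5 + TV/(1+r)^5
    = 27819.92883 + 29998.00155 + 32346.59953 + 34879.07352 + 37609.81948 + 412107.59648 = 574761.01938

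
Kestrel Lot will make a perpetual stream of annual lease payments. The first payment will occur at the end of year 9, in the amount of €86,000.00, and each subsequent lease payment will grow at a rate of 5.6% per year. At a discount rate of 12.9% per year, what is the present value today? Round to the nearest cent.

€446297.09

Value at end of year 8: C₁ / (r − g) = €86,000.00 / (0.129 − 0.056) = €1,178,082.1918
Discount to today: PV = €1,178,082.1918 / (1 + 0.129)^8 = €1,178,082.1918 / 2.639682 = €446,297.09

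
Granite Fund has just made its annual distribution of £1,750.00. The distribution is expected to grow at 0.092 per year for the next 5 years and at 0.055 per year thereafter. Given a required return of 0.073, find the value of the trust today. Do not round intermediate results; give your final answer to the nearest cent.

D_1 = 1911.00000
D_2 = 2086.81200
D_3 = 2278.79870
D_4 = 2488.44818
D_5 = 2717.38542
Terminal value at year 5: TV = D_5×(1+g_2)/(r−g_2) = 2866.84162/0.018 = 159268.97865
P_0 = D_1/(1+r)^1 + D_2/(1+r)^2 + D_3/(1+r)^3 + D_4/(1+r)^4 + D_5/(1+r)^5 + TV/(1+r)^5
    = 1780.98788 + 1812.52448 + 1844.61951 + 1877.28286 + 1910.52459 + 111977.96875 = 121203.90807

£121203.91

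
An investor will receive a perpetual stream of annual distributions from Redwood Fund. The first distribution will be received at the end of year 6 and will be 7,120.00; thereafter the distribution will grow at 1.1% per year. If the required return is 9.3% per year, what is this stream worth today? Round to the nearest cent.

55662.84

Value at end of year 5: C₁ / (r − g) = 7,120.00 / (0.093 − 0.011) = 86,829.2683
Discount to today: PV = 86,829.2683 / (1 + 0.093)^5 = 86,829.2683 / 1.559915 = 55,662.84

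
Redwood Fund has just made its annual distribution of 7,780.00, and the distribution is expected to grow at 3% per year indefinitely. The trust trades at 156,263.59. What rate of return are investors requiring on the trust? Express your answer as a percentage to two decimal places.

D₁ = 7,780.00 × 1.03 = 8,013.4000
P = D₁/(r − g) ⇒ r = D₁/P + g = 8,013.4000/156,263.59 + 0.03 = 0.051281 + 0.03 = 0.081281

8.13%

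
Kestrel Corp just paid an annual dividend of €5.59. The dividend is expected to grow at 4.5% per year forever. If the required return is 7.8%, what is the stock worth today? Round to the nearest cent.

€177.02

D₁ = D₀ × (1 + g) = €5.59 × 1.045 = €5.8416
Growing perpetuity: P = D₁ / (r − g) = €5.8416 / (0.078 − 0.045) = €177.02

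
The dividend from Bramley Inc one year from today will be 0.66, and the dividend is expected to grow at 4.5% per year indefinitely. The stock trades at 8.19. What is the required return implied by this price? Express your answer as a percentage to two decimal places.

12.56%

P = D₁/(r − g) ⇒ r = D₁/P + g = 0.6600/8.19 + 0.045 = 0.080586 + 0.045 = 0.125586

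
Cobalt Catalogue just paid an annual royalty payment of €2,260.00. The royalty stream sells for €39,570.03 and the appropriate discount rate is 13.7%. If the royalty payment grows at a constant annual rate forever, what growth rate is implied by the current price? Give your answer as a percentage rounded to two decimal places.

7.56%

P = D₀(1+g)/(r−g) ⇒ P(r−g) = D₀(1+g) ⇒ g(P+D₀) = P·r − D₀
g = (P·r − D₀)/(P + D₀) = (€39,570.03×0.137 − €2,260.00) / (€39,570.03 + €2,260.00) = 0.075570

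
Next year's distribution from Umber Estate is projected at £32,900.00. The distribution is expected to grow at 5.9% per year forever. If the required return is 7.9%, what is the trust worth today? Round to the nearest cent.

Growing perpetuity: P = D₁ / (r − g) = £32,900.0000 / (0.079 − 0.059) = £1,645,000.00

£1645000.00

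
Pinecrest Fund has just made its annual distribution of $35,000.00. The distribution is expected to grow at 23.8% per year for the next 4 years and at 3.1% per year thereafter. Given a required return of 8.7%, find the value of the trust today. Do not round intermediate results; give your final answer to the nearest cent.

$1280040.46

D_1 = 43330.00000
D_2 = 53642.54000
D_3 = 66409.46452
D_4 = 82214.91708
Terminal value at year 4: TV = D_4×(1+g_2)/(r−g_2) = 84763.57951/0.056 = 1513635.34831
P_0 = D_1/(1+r)^1 + D_2/(1+r)^2 + D_3/(1+r)^3 + D_4/(1+r)^4 + TV/(1+r)^4
    = 39862.00552 + 45399.41383 + 51706.04813 + 58888.76503 + 1084184.22765 = 1280040.46016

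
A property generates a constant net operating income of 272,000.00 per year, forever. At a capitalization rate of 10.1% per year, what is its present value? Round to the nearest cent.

2693069.31

Level perpetuity: PV = C / r = 272,000.00 / 0.101 = 2,693,069.31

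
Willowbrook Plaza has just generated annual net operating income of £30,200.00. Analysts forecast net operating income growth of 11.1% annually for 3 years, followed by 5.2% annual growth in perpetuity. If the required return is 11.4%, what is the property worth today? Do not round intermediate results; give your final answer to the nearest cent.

D_1 = 33552.20000
D_2 = 37276.49420
D_3 = 41414.18506
Terminal value at year 3: TV = D_3×(1+g_2)/(r−g_2) = 43567.72268/0.062 = 702705.20450
P_0 = D_1/(1+r)^1 + D_2/(1+r)^2 + D_3/(1+r)^3 + TV/(1+r)^3
    = 30118.67145 + 30037.56193 + 29956.67083 + 508297.05982 = 598409.96402

£598409.96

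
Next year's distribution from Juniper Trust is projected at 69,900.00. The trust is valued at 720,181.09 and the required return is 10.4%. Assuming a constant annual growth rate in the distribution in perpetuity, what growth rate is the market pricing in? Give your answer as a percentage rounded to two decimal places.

0.69%

P = D₁/(r−g) ⇒ g = r − D₁/P = 0.104 − 69,900.00/720,181.09 = 0.006941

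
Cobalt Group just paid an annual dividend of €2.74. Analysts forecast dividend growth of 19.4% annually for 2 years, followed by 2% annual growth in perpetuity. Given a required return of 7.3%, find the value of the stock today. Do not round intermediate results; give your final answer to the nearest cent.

€71.74

D_1 = 3.27156
D_2 = 3.90624
Terminal value at year 2: TV = D_2×(1+g_2)/(r−g_2) = 3.98437/0.053 = 75.17675
P_0 = D_1/(1+r)^1 + D_2/(1+r)^2 + TV/(1+r)^2
    = 3.04898 + 3.39281 + 65.29562 = 71.73742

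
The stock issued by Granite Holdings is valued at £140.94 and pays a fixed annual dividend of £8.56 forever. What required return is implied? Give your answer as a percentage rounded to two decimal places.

6.07%

P = C/r ⇒ r = C/P = £8.56/£140.94 = 0.060735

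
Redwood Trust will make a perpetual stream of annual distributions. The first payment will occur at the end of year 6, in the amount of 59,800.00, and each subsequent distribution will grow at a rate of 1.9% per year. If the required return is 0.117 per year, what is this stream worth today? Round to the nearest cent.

Value at end of year 5: C₁ / (r − g) = 59,800.00 / (0.117 − 0.019) = 610,204.0816
Discount to today: PV = 610,204.0816 / (1 + 0.117)^5 = 610,204.0816 / 1.738865 = 350,920.91

350920.91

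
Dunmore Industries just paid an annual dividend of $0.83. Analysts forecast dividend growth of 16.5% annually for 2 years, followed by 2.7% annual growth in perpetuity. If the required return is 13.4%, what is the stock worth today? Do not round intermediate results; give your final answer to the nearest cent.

$10.14

D_1 = 0.96695
D_2 = 1.12650
Terminal value at year 2: TV = D_2×(1+g_2)/(r−g_2) = 1.15691/0.107 = 10.81226
P_0 = D_1/(1+r)^1 + D_2/(1+r)^2 + TV/(1+r)^2
    = 0.85269 + 0.87600 + 8.40796 = 10.13665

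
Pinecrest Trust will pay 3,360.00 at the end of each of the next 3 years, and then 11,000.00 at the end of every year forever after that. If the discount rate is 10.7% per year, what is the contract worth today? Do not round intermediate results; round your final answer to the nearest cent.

PV of 3-year annuity: 3,360.00 × [1 − (1+0.107)^−3] / 0.107 = 8253.91375
Perpetuity value at year 3: 11,000.00 / 0.107 = 102803.73832
PV of perpetuity: 102803.73832 / (1+0.107)^3 = 75781.99687
Total PV = 8253.91375 + 75781.99687 = 84035.91062

84035.91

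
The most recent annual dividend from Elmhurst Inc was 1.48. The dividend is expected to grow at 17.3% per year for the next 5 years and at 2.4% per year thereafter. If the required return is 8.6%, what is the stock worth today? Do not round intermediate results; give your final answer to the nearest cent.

D_1 = 1.73604
D_2 = 2.03637
D_3 = 2.38867
D_4 = 2.80191
D_5 = 3.28664
Terminal value at year 5: TV = D_5×(1+g_2)/(r−g_2) = 3.36552/0.062 = 54.28253
P_0 = D_1/(1+r)^1 + D_2/(1+r)^2 + D_3/(1+r)^3 + D_4/(1+r)^4 + D_5/(1+r)^5 + TV/(1+r)^5
    = 1.59856 + 1.72663 + 1.86495 + 2.01435 + 2.17572 + 35.93444 = 45.31464

45.31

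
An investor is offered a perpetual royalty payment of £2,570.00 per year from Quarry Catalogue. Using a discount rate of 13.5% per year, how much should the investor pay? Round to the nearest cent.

£19037.04

Level perpetuity: PV = C / r = £2,570.00 / 0.135 = £19,037.04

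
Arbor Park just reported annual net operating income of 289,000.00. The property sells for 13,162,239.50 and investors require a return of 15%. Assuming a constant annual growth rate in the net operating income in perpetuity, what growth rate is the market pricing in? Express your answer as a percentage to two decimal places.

12.53%

P = D₀(1+g)/(r−g) ⇒ P(r−g) = D₀(1+g) ⇒ g(P+D₀) = P·r − D₀
g = (P·r − D₀)/(P + D₀) = (13,162,239.50×0.15 − 289,000.00) / (13,162,239.50 + 289,000.00) = 0.125292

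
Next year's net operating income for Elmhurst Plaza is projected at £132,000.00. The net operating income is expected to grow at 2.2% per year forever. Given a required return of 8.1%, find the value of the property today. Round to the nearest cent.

£2237288.14

Growing perpetuity: P = D₁ / (r − g) = £132,000.0000 / (0.081 − 0.022) = £2,237,288.14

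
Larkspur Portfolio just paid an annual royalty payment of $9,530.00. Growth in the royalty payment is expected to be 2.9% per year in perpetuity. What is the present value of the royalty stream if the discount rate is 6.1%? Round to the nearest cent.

$306449.06

D₁ = D₀ × (1 + g) = $9,530.00 × 1.029 = $9,806.3700
Growing perpetuity: P = D₁ / (r − g) = $9,806.3700 / (0.061 − 0.029) = $306,449.06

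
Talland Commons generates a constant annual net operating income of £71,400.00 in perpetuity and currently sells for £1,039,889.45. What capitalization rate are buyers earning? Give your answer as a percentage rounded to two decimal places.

P = C/r ⇒ r = C/P = £71,400.00/£1,039,889.45 = 0.068661

6.87%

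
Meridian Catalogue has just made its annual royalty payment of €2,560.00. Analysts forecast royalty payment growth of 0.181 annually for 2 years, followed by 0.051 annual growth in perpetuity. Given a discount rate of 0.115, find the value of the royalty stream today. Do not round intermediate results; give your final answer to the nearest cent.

€52747.80

D_1 = 3023.36000
D_2 = 3570.58816
Terminal value at year 2: TV = D_2×(1+g_2)/(r−g_2) = 3752.68816/0.064 = 58635.75244
P_0 = D_1/(1+r)^1 + D_2/(1+r)^2 + TV/(1+r)^2
    = 2711.53363 + 2872.03697 + 47164.23209 = 52747.80269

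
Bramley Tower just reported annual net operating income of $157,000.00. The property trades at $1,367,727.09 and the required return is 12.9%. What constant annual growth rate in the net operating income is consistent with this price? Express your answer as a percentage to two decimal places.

P = D₀(1+g)/(r−g) ⇒ P(r−g) = D₀(1+g) ⇒ g(P+D₀) = P·r − D₀
g = (P·r − D₀)/(P + D₀) = ($1,367,727.09×0.129 − $157,000.00) / ($1,367,727.09 + $157,000.00) = 0.012748

1.27%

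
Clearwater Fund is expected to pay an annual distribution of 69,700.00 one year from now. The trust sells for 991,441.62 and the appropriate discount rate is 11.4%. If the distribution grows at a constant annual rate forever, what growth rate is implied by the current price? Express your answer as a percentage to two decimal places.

P = D₁/(r−g) ⇒ g = r − D₁/P = 0.114 − 69,700.00/991,441.62 = 0.043698

4.37%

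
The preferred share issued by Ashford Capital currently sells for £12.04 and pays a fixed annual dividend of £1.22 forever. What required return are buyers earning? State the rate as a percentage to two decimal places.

10.13%

P = C/r ⇒ r = C/P = £1.22/£12.04 = 0.101329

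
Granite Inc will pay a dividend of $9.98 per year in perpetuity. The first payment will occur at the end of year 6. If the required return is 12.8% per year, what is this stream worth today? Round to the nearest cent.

Value at end of year 5: C / r = $9.98 / 0.128 = $77.9688
Discount to today: PV = $77.9688 / (1 + 0.128)^5 = $77.9688 / 1.826188 = $42.69

$42.69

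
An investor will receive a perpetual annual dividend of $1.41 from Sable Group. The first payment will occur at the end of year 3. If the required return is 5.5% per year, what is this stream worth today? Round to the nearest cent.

Value at end of year 2: C / r = $1.41 / 0.055 = $25.6364
Discount to today: PV = $25.6364 / (1 + 0.055)^2 = $25.6364 / 1.113025 = $23.03

$23.03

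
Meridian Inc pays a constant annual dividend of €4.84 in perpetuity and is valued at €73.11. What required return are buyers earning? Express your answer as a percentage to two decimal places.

6.62%

P = C/r ⇒ r = C/P = €4.84/€73.11 = 0.066202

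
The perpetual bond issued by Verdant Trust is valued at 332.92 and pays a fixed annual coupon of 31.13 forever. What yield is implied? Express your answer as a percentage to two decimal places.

9.35%

P = C/r ⇒ r = C/P = 31.13/332.92 = 0.093506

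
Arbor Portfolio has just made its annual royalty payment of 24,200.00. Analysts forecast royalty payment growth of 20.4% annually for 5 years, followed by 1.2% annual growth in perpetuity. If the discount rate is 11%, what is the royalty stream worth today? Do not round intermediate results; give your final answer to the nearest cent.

530660.75

D_1 = 29136.80000
D_2 = 35080.70720
D_3 = 42237.17147
D_4 = 50853.55445
D_5 = 61227.67956
Terminal value at year 5: TV = D_5×(1+g_2)/(r−g_2) = 61962.41171/0.098 = 632269.50725
P_0 = D_1/(1+r)^1 + D_2/(1+r)^2 + D_3/(1+r)^3 + D_4/(1+r)^4 + D_5/(1+r)^5 + TV/(1+r)^5
    = 26249.36937 + 28472.28894 + 30883.45575 + 33498.81146 + 36335.64775 + 375221.17877 = 530660.75203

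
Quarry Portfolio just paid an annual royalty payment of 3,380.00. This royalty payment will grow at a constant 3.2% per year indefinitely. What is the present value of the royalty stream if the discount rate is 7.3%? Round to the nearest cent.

85077.07

D₁ = D₀ × (1 + g) = 3,380.00 × 1.032 = 3,488.1600
Growing perpetuity: P = D₁ / (r − g) = 3,488.1600 / (0.073 − 0.032) = 85,077.07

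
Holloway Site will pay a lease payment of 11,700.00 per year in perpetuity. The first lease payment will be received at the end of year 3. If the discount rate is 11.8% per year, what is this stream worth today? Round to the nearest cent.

Value at end of year 2: C / r = 11,700.00 / 0.118 = 99,152.5424
Discount to today: PV = 99,152.5424 / (1 + 0.118)^2 = 99,152.5424 / 1.249924 = 79,326.86

79326.86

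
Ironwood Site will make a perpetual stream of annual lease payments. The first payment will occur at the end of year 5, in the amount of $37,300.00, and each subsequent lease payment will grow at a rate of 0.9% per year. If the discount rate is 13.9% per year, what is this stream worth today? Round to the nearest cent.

$170478.88

Value at end of year 4: C₁ / (r − g) = $37,300.00 / (0.139 − 0.009) = $286,923.0769
Discount to today: PV = $286,923.0769 / (1 + 0.139)^4 = $286,923.0769 / 1.683042 = $170,478.88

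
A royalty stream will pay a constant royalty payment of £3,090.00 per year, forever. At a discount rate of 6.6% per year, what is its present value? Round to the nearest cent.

£46818.18

Level perpetuity: PV = C / r = £3,090.00 / 0.066 = £46,818.18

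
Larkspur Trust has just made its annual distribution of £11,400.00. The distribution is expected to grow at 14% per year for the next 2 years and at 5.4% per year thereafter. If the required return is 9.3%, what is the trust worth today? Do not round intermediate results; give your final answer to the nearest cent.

£359450.21

D_1 = 12996.00000
D_2 = 14815.44000
Terminal value at year 2: TV = D_2×(1+g_2)/(r−g_2) = 15615.47376/0.039 = 400396.76308
P_0 = D_1/(1+r)^1 + D_2/(1+r)^2 + TV/(1+r)^2
    = 11890.21043 + 12401.50036 + 335158.49683 = 359450.20761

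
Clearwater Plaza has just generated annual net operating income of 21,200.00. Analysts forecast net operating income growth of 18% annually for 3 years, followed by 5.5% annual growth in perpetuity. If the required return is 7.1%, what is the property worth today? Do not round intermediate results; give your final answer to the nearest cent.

1947034.51

D_1 = 25016.00000
D_2 = 29518.88000
D_3 = 34832.27840
Terminal value at year 3: TV = D_3×(1+g_2)/(r−g_2) = 36748.05371/0.016 = 2296753.35700
P_0 = D_1/(1+r)^1 + D_2/(1+r)^2 + D_3/(1+r)^3 + TV/(1+r)^3
    = 23357.60971 + 25734.80808 + 28353.94355 + 1869588.15268 = 1947034.51402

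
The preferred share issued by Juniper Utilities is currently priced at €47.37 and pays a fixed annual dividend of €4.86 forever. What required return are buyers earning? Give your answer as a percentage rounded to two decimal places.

P = C/r ⇒ r = C/P = €4.86/€47.37 = 0.102597

10.26%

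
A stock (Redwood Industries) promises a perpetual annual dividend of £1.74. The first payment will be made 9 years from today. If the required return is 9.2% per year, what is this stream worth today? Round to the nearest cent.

Value at end of year 8: C / r = £1.74 / 0.092 = £18.9130
Discount to today: PV = £18.9130 / (1 + 0.092)^8 = £18.9130 / 2.022000 = £9.35

£9.35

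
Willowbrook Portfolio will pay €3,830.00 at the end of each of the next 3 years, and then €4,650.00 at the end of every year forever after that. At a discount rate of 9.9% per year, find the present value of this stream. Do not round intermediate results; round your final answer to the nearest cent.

PV of 3-year annuity: €3,830.00 × [1 − (1+0.099)^−3] / 0.099 = 9541.43634
Perpetuity value at year 3: €4,650.00 / 0.099 = 46969.69697
PV of perpetuity: 46969.69697 / (1+0.099)^3 = 35385.44658
Total PV = 9541.43634 + 35385.44658 = 44926.88292

€44926.88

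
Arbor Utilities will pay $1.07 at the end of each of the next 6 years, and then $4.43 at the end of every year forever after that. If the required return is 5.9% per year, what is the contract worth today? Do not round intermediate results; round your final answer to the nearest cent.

PV of 6-year annuity: $1.07 × [1 − (1+0.059)^−6] / 0.059 = 5.27811
Perpetuity value at year 6: $4.43 / 0.059 = 75.08475
PV of perpetuity: 75.08475 / (1+0.059)^6 = 53.23239
Total PV = 5.27811 + 53.23239 = 58.51050

$58.51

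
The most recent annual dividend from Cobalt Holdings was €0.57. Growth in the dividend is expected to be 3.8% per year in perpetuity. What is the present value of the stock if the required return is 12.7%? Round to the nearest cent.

€6.65

D₁ = D₀ × (1 + g) = €0.57 × 1.038 = €0.5917
Growing perpetuity: P = D₁ / (r − g) = €0.5917 / (0.127 − 0.038) = €6.65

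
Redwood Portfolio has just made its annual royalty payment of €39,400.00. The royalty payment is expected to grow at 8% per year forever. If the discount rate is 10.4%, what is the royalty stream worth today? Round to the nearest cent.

D₁ = D₀ × (1 + g) = €39,400.00 × 1.08 = €42,552.0000
Growing perpetuity: P = D₁ / (r − g) = €42,552.0000 / (0.104 − 0.08) = €1,773,000.00

€1773000.00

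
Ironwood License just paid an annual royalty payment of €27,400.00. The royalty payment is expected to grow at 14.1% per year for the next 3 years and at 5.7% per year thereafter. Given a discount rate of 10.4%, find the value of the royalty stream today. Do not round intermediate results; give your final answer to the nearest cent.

D_1 = 31263.40000
D_2 = 35671.53940
D_3 = 40701.22646
Terminal value at year 3: TV = D_3×(1+g_2)/(r−g_2) = 43021.19636/0.047 = 915344.60348
P_0 = D_1/(1+r)^1 + D_2/(1+r)^2 + D_3/(1+r)^3 + TV/(1+r)^3
    = 28318.29710 + 29267.37046 + 30248.25154 + 680263.86974 = 768097.78884

€768097.79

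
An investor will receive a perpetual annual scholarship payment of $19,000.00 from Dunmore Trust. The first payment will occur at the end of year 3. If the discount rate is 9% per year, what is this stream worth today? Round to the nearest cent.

Value at end of year 2: C / r = $19,000.00 / 0.09 = $211,111.1111
Discount to today: PV = $211,111.1111 / (1 + 0.09)^2 = $211,111.1111 / 1.188100 = $177,688.00

$177688.00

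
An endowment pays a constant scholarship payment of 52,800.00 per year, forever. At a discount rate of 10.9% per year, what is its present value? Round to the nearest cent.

Level perpetuity: PV = C / r = 52,800.00 / 0.109 = 484,403.67

484403.67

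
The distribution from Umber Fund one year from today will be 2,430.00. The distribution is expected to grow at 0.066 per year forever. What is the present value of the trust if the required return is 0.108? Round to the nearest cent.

57857.14

Growing perpetuity: P = D₁ / (r − g) = 2,430.0000 / (0.108 − 0.066) = 57,857.14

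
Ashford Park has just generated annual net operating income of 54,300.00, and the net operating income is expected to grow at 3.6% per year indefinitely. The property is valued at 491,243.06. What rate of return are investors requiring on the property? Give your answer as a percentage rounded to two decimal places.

D₁ = 54,300.00 × 1.036 = 56,254.8000
P = D₁/(r − g) ⇒ r = D₁/P + g = 56,254.8000/491,243.06 + 0.036 = 0.114515 + 0.036 = 0.150515

15.05%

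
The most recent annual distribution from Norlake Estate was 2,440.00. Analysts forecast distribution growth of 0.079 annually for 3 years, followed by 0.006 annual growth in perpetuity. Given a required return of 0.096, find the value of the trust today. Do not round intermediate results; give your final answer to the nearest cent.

D_1 = 2632.76000
D_2 = 2840.74804
D_3 = 3065.16714
Terminal value at year 3: TV = D_3×(1+g_2)/(r−g_2) = 3083.55814/0.09 = 34261.75709
P_0 = D_1/(1+r)^1 + D_2/(1+r)^2 + D_3/(1+r)^3 + TV/(1+r)^3
    = 2402.15328 + 2364.89361 + 2328.21186 + 26024.23483 = 33119.49359

33119.49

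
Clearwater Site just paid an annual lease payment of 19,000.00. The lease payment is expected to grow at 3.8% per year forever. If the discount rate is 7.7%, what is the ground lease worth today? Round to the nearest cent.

505692.31

D₁ = D₀ × (1 + g) = 19,000.00 × 1.038 = 19,722.0000
Growing perpetuity: P = D₁ / (r − g) = 19,722.0000 / (0.077 − 0.038) = 505,692.31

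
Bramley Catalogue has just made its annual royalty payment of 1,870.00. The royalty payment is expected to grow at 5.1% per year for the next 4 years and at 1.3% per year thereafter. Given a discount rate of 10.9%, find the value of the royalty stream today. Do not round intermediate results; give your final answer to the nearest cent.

22468.95

D_1 = 1965.37000
D_2 = 2065.60387
D_3 = 2170.94967
D_4 = 2281.66810
Terminal value at year 4: TV = D_4×(1+g_2)/(r−g_2) = 2311.32979/0.096 = 24076.35193
P_0 = D_1/(1+r)^1 + D_2/(1+r)^2 + D_3/(1+r)^3 + D_4/(1+r)^4 + TV/(1+r)^4
    = 1772.20018 + 1679.51523 + 1591.67764 + 1508.43391 + 15917.12029 = 22468.94725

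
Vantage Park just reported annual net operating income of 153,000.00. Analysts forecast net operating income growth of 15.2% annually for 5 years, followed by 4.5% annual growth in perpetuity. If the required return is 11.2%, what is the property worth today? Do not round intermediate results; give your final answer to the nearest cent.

D_1 = 176256.00000
D_2 = 203046.91200
D_3 = 233910.04262
D_4 = 269464.36910
D_5 = 310422.95321
Terminal value at year 5: TV = D_5×(1+g_2)/(r−g_2) = 324391.98610/0.067 = 4841671.43434
P_0 = D_1/(1+r)^1 + D_2/(1+r)^2 + D_3/(1+r)^3 + D_4/(1+r)^4 + D_5/(1+r)^5 + TV/(1+r)^5
    = 158503.59712 + 164205.16536 + 170111.82599 + 176230.95642 + 182570.19946 + 2847550.12585 = 3699171.87021

3699171.87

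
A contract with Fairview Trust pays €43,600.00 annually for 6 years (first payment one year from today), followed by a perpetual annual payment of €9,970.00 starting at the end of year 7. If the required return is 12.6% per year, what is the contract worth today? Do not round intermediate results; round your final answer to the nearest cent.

€215075.57

PV of 6-year annuity: €43,600.00 × [1 − (1+0.126)^−6] / 0.126 = 176252.10889
Perpetuity value at year 6: €9,970.00 / 0.126 = 79126.98413
PV of perpetuity: 79126.98413 / (1+0.126)^6 = 38823.46290
Total PV = 176252.10889 + 38823.46290 = 215075.57179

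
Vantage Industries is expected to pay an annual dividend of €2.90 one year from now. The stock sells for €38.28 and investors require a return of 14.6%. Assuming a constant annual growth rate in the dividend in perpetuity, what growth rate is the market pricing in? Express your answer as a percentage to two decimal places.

P = D₁/(r−g) ⇒ g = r − D₁/P = 0.146 − €2.90/€38.28 = 0.070242

7.02%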